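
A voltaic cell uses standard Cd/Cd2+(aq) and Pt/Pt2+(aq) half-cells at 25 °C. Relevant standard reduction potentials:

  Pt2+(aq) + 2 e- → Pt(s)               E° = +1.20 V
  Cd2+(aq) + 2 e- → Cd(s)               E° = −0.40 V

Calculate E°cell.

+1.60 V

Of the two couples in this cell, the one with the more positive reduction potential is reduced at the cathode: here that is Pt²⁺/Pt (+1.20 V); Cd²⁺/Cd (−0.40 V) is the anode.
E°cell = E°(cathode) − E°(anode) = +1.20 − (−0.40) = +1.60 V.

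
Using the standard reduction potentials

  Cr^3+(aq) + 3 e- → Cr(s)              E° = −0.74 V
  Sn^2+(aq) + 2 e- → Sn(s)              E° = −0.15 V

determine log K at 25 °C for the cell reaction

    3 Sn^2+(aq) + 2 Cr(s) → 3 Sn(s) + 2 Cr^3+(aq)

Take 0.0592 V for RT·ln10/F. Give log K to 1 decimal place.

log K = 59.8

The Sn²⁺/Sn couple is reduced (cathode); E°cell = −0.15 − (−0.74) = +0.59 V with n = 6.
At equilibrium E = 0, so log K = nE°cell / 0.0592 = (6)(+0.59) / 0.0592 = 59.8.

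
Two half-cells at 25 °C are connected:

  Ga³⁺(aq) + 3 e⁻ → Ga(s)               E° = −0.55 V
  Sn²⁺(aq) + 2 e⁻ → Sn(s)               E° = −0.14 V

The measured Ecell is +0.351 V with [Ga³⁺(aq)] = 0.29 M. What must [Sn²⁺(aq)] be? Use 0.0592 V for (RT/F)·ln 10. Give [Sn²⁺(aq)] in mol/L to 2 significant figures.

Sn²⁺/Sn is the cathode (higher E°); E°cell = −0.14 − (−0.55) = +0.41 V with n = 6.
From the Nernst equation, log Q = n(E° − E)/0.0592 = 6·(+0.41 − (+0.351))/0.0592 = 5.980.
Balancing electrons gives 3 Sn²⁺(aq) + 2 Ga(s) → 3 Sn(s) + 2 Ga³⁺(aq); thus Q = [Ga³⁺(aq)]^2 / [Sn²⁺(aq)]^3.
Isolating [Sn²⁺(aq)] in Q = 10^{5.980} yields log [Sn²⁺(aq)] = −2.352, i.e. 0.0044 M.

0.0044 M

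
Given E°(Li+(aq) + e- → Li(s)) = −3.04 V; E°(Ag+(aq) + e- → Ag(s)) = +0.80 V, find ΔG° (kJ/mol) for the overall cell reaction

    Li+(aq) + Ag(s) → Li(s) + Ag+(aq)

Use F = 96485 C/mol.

+371 kJ/mol

In the reaction as written Li+(aq) is reduced, so the Li⁺/Li couple is the cathode and Ag⁺/Ag is the anode.
E°cell = −3.04 − (+0.80) = −3.84 V; balancing electrons gives n = 1.
ΔG° = −nFE°cell = −(1)(96485)(−3.84) J/mol = +371 kJ/mol.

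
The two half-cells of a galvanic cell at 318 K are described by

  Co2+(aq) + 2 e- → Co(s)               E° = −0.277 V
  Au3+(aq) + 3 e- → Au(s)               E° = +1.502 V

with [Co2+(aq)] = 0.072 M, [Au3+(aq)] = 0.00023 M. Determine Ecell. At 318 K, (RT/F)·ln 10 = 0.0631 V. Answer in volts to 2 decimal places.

+1.74 V

The Au³⁺/Au couple has the more positive E°, so it is the cathode; Co²⁺/Co is the anode.
The standard potential is +1.502 − (−0.277) = +1.779 V and the balanced reaction transfers n = 6 electrons.
For the overall reaction 2 Au3+(aq) + 3 Co(s) → 2 Au(s) + 3 Co2+(aq), Q = [Co2+(aq)]^3 / [Au3+(aq)]^2 = 7.06×10^3, giving log Q = 3.849.
Applying E = E° − (RT ln10/nF)·log Q gives +1.779 − (0.0631/6)(3.849) = +1.74 V.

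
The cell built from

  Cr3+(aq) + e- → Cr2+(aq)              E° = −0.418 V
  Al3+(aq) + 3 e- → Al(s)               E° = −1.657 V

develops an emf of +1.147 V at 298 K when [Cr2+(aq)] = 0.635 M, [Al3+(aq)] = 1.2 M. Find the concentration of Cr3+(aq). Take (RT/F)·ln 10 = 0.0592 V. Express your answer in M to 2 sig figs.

Cr³⁺/Cr²⁺ is the cathode (higher E°); E°cell = −0.418 − (−1.657) = +1.239 V with n = 3.
Rearranging E = E° − (0.0592/n)·log Q gives log Q = 3(+1.239 − (+1.147))/0.0592 = 4.662.
For 3 Cr3+(aq) + Al(s) → 3 Cr2+(aq) + Al3+(aq), the reaction quotient is Q = ([Cr2+(aq)]^3·[Al3+(aq)]) / [Cr3+(aq)]^3.
Isolating [Cr3+(aq)] in Q = 10^{4.662} yields log [Cr3+(aq)] = −1.725, i.e. 0.019 M.

0.019 M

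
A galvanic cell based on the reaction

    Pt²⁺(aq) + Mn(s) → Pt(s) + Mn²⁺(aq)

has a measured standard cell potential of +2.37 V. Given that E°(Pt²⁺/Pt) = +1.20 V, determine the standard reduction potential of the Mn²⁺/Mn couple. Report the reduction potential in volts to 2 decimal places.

−1.17 V

In the reaction as written the Pt²⁺/Pt couple is reduced (cathode) and Mn²⁺/Mn is oxidized (anode), so E°cell = E°(Pt²⁺/Pt) − E°(Mn²⁺/Mn).
E°(Mn²⁺/Mn) = E°(cathode) − E°cell = +1.20 − (+2.37) = −1.17 V.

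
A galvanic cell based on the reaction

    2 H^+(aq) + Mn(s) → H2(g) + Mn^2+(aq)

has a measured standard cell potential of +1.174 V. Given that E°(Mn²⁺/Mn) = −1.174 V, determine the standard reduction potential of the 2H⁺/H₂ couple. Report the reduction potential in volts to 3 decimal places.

In the reaction as written the 2H⁺/H₂ couple is reduced (cathode) and Mn²⁺/Mn is oxidized (anode), so E°cell = E°(2H⁺/H₂) − E°(Mn²⁺/Mn).
E°(2H⁺/H₂) = E°cell + E°(anode) = +1.174 + (−1.174) = +0.000 V.

+0.000 V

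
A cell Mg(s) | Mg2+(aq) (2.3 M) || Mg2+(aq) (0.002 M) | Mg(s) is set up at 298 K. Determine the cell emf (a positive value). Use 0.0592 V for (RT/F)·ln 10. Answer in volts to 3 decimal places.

0.091 V

For a concentration cell E°cell = 0, since both electrodes use the same couple.
The compartment with the higher Mg2+(aq) concentration (2.3 M) acts as the cathode; ions are reduced there and produced at the dilute (0.002 M) anode.
With n = 2, Ecell = −(0.0592/2)·log([dilute]/[conc]) = −(0.0592/2)·log(0.002/2.3) = +0.091 V.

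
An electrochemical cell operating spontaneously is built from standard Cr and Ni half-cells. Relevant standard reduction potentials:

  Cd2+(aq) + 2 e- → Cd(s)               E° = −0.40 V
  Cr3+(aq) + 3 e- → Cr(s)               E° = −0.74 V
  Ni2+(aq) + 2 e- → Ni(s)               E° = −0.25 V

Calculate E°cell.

Of the two couples in this cell, the one with the more positive reduction potential is reduced at the cathode: here that is Ni²⁺/Ni (−0.25 V); Cr³⁺/Cr (−0.74 V) is the anode.
E°cell = E°(cathode) − E°(anode) = −0.25 − (−0.74) = +0.49 V.

+0.49 V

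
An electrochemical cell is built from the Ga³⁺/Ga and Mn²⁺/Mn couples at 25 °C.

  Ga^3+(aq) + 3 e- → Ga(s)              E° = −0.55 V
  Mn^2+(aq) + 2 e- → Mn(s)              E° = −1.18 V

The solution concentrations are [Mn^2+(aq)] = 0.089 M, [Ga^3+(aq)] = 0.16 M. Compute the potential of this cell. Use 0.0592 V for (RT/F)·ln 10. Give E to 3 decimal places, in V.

Since E°(Ga³⁺/Ga) > E°(Mn²⁺/Mn), Ga³⁺/Ga serves as the cathode.
E°cell = E°cat − E°an = −0.55 − (−1.18) = +0.63 V; n = 6.
For the overall reaction 2 Ga^3+(aq) + 3 Mn(s) → 2 Ga(s) + 3 Mn^2+(aq), Q = [Mn^2+(aq)]^3 / [Ga^3+(aq)]^2 = 0.0275, giving log Q = −1.560.
E = E° − (0.0592/n)·log Q = +0.63 − (0.0592/6)(−1.560) = +0.645 V.

+0.645 V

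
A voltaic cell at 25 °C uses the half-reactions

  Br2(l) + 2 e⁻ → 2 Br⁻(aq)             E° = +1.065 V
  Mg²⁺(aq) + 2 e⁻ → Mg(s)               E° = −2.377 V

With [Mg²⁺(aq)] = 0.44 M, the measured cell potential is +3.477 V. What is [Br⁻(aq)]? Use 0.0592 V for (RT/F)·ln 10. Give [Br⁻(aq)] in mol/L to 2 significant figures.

Br₂/Br⁻ is the cathode (higher E°); E°cell = +1.065 − (−2.377) = +3.442 V with n = 2.
From the Nernst equation, log Q = n(E° − E)/0.0592 = 2·(+3.442 − (+3.477))/0.0592 = −1.182.
Balancing electrons gives Br2(l) + Mg(s) → 2 Br⁻(aq) + Mg²⁺(aq); thus Q = [Br⁻(aq)]^2·[Mg²⁺(aq)].
Isolating [Br⁻(aq)] in Q = 10^{−1.182} yields log [Br⁻(aq)] = −0.413, i.e. 0.39 M.

0.39 M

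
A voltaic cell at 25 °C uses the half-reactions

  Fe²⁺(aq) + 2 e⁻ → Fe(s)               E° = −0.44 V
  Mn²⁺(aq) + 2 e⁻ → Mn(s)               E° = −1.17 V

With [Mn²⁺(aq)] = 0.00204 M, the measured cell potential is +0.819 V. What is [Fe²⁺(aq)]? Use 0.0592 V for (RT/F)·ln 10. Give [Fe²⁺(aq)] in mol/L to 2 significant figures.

The Fe²⁺/Fe couple has the larger reduction potential, so it is the cathode: E°cell = −0.44 − (−1.17) = +0.73 V and n = 2.
Since E = E° − (0.0592/n)·log Q, log Q = n(E° − E)/0.0592 = −3.007.
For Fe²⁺(aq) + Mn(s) → Fe(s) + Mn²⁺(aq), the reaction quotient is Q = [Mn²⁺(aq)] / [Fe²⁺(aq)].
Solving for the unknown gives log [Fe²⁺(aq)] = 0.317, so [Fe²⁺(aq)] ≈ 2.1 M.

2.1 M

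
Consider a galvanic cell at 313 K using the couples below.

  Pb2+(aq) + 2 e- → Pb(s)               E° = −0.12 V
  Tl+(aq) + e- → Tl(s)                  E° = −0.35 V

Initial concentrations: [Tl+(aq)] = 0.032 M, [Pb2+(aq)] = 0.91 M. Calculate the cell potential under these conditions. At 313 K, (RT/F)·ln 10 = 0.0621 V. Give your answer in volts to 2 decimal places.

+0.32 V

The Pb²⁺/Pb couple has the more positive E°, so it is the cathode; Tl⁺/Tl is the anode.
E°cell = −0.12 − (−0.35) = +0.23 V, with n = 2 electrons transferred.
For the overall reaction Pb2+(aq) + 2 Tl(s) → Pb(s) + 2 Tl+(aq), Q = [Tl+(aq)]^2 / [Pb2+(aq)] = 0.00113, giving log Q = −2.949.
By the Nernst equation, E = +0.23 − (0.0621/2)·(−2.949) = +0.32 V.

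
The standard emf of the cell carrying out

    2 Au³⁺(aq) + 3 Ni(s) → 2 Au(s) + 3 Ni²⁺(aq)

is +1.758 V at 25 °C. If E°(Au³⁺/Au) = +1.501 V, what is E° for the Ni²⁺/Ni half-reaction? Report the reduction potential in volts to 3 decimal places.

In the reaction as written the Au³⁺/Au couple is reduced (cathode) and Ni²⁺/Ni is oxidized (anode), so E°cell = E°(Au³⁺/Au) − E°(Ni²⁺/Ni).
E°(Ni²⁺/Ni) = E°(cathode) − E°cell = +1.501 − (+1.758) = −0.257 V.

−0.257 V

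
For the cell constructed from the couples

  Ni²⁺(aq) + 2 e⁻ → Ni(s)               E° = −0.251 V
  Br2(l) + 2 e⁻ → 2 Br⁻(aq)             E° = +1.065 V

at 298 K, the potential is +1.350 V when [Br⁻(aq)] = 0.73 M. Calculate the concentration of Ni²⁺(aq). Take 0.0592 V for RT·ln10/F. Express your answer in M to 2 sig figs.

0.13 M

With Br₂/Br⁻ at the cathode and Ni²⁺/Ni at the anode, E°cell = +1.065 − (−0.251) = +1.316 V (n = 2).
Since E = E° − (0.0592/n)·log Q, log Q = n(E° − E)/0.0592 = −1.149.
For Br2(l) + Ni(s) → 2 Br⁻(aq) + Ni²⁺(aq), the reaction quotient is Q = [Br⁻(aq)]^2·[Ni²⁺(aq)].
Isolating [Ni²⁺(aq)] in Q = 10^{−1.149} yields log [Ni²⁺(aq)] = −0.876, i.e. 0.13 M.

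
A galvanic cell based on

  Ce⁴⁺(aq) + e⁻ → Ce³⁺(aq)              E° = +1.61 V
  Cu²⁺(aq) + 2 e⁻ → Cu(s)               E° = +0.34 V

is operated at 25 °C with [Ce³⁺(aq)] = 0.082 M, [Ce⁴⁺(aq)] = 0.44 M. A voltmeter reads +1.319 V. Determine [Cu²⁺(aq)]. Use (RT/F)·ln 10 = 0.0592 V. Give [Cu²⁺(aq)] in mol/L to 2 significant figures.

0.64 M

The Ce⁴⁺/Ce³⁺ couple has the larger reduction potential, so it is the cathode: E°cell = +1.61 − (+0.34) = +1.27 V and n = 2.
From the Nernst equation, log Q = n(E° − E)/0.0592 = 2·(+1.27 − (+1.319))/0.0592 = −1.655.
For 2 Ce⁴⁺(aq) + Cu(s) → 2 Ce³⁺(aq) + Cu²⁺(aq), the reaction quotient is Q = ([Ce³⁺(aq)]^2·[Cu²⁺(aq)]) / [Ce⁴⁺(aq)]^2.
Substituting the known concentrations and solving, log [Cu²⁺(aq)] = −0.196 and [Cu²⁺(aq)] = 0.64 M.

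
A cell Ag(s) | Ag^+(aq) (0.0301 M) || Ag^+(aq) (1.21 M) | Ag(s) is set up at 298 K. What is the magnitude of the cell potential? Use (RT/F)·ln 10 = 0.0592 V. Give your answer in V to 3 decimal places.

0.095 V

For a concentration cell E°cell = 0, since both electrodes use the same couple.
The compartment with the higher Ag^+(aq) concentration (1.21 M) acts as the cathode; ions are reduced there and produced at the dilute (0.0301 M) anode.
With n = 1, Ecell = −(0.0592/1)·log([dilute]/[conc]) = −(0.0592/1)·log(0.0301/1.21) = +0.095 V.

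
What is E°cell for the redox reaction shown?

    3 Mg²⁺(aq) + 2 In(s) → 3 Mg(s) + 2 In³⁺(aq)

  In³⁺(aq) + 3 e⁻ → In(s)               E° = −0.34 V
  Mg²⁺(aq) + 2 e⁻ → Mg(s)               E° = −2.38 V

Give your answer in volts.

−2.04 V

Mg²⁺(aq) gains electrons, so the Mg²⁺/Mg couple is the cathode; the In³⁺/In couple is the anode.
E°cell = E°(cathode) − E°(anode) = −2.38 − (−0.34) = −2.04 V.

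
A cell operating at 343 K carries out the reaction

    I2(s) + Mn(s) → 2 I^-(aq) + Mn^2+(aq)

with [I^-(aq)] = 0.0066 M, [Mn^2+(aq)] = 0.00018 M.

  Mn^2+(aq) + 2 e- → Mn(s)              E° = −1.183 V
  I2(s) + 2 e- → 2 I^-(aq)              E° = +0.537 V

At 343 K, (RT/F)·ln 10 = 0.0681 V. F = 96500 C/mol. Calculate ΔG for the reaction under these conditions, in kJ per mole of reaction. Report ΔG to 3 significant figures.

−385 kJ/mol

The standard cell potential is +0.537 − (−1.183) = +1.720 V, with n = 2 electrons in the balanced equation.
Here Q = [I^-(aq)]^2·[Mn^2+(aq)] = 7.84×10^−9 (log Q = −8.106), giving E = +1.720 − (0.0681/2)·(−8.106) = +1.9960 V.
ΔG = −nFE = −(2)(96500)(+1.9960) J/mol = −385 kJ/mol.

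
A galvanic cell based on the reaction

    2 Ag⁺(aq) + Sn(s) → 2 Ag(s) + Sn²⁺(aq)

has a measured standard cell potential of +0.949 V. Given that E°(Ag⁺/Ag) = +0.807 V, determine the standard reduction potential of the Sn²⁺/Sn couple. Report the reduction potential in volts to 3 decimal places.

In the reaction as written the Ag⁺/Ag couple is reduced (cathode) and Sn²⁺/Sn is oxidized (anode), so E°cell = E°(Ag⁺/Ag) − E°(Sn²⁺/Sn).
E°(Sn²⁺/Sn) = E°(cathode) − E°cell = +0.807 − (+0.949) = −0.142 V.

−0.142 V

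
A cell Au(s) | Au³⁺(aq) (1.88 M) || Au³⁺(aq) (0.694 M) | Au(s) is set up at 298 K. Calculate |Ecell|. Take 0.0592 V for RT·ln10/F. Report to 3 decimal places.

0.009 V

For a concentration cell E°cell = 0, since both electrodes use the same couple.
The compartment with the higher Au³⁺(aq) concentration (1.88 M) acts as the cathode; ions are reduced there and produced at the dilute (0.694 M) anode.
With n = 3, Ecell = −(0.0592/3)·log([dilute]/[conc]) = −(0.0592/3)·log(0.694/1.88) = +0.009 V.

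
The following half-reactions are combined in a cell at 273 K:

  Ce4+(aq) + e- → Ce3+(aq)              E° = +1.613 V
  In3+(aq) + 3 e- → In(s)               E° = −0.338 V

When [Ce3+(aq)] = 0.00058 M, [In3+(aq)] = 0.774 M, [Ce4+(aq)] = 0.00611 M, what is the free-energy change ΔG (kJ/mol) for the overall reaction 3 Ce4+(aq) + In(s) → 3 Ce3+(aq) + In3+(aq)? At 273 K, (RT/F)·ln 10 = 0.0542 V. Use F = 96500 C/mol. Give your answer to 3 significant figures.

−581 kJ/mol

The standard cell potential is +1.613 − (−0.338) = +1.951 V, with n = 3 electrons in the balanced equation.
The reaction quotient is ([Ce3+(aq)]^3·[In3+(aq)]) / [Ce4+(aq)]^3 = 0.000662; by Nernst, E = +1.951 − (0.0542/3)(−3.179) = +2.0084 V.
ΔG = −nFE = −(3)(96500)(+2.0084) J/mol = −581 kJ/mol.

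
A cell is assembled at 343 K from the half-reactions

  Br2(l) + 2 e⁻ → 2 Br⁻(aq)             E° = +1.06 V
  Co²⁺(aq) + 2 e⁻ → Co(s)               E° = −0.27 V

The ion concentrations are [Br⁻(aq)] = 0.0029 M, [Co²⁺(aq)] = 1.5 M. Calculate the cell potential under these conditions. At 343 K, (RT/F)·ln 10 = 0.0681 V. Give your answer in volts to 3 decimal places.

+1.497 V

The Br₂/Br⁻ couple has the more positive E°, so it is the cathode; Co²⁺/Co is the anode.
E°cell = +1.06 − (−0.27) = +1.33 V, with n = 2 electrons transferred.
The balanced reaction is Br2(l) + Co(s) → 2 Br⁻(aq) + Co²⁺(aq), so Q = [Br⁻(aq)]^2·[Co²⁺(aq)] = 1.26×10^−5 and log Q = −4.899.
By the Nernst equation, E = +1.33 − (0.0681/2)·(−4.899) = +1.497 V.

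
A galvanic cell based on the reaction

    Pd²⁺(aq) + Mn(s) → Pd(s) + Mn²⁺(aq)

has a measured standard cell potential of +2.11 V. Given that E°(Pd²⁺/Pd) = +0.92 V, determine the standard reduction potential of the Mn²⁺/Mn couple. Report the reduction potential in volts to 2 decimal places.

In the reaction as written the Pd²⁺/Pd couple is reduced (cathode) and Mn²⁺/Mn is oxidized (anode), so E°cell = E°(Pd²⁺/Pd) − E°(Mn²⁺/Mn).
E°(Mn²⁺/Mn) = E°(cathode) − E°cell = +0.92 − (+2.11) = −1.19 V.

−1.19 V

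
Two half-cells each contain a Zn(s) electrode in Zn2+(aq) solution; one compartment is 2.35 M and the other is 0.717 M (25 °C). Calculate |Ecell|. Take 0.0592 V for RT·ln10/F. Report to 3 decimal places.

0.015 V

For a concentration cell E°cell = 0, since both electrodes use the same couple.
The compartment with the higher Zn2+(aq) concentration (2.35 M) acts as the cathode; ions are reduced there and produced at the dilute (0.717 M) anode.
With n = 2, Ecell = −(0.0592/2)·log([dilute]/[conc]) = −(0.0592/2)·log(0.717/2.35) = +0.015 V.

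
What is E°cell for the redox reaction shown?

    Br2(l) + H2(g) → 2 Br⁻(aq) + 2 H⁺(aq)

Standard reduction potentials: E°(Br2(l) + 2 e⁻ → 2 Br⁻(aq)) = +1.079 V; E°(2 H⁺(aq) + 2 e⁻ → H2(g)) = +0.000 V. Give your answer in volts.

Br2(l) gains electrons, so the Br₂/Br⁻ couple is the cathode; the 2H⁺/H₂ couple is the anode.
E°cell = E°(cathode) − E°(anode) = +1.079 − (+0.000) = +1.079 V.

+1.079 V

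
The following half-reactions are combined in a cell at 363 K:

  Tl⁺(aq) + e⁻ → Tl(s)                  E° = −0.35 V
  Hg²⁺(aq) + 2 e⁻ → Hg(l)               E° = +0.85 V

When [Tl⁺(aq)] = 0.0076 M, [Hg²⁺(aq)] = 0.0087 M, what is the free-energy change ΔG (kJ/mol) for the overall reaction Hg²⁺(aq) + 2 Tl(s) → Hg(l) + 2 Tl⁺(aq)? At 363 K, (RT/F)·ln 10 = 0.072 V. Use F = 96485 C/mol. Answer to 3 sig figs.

−247 kJ/mol

E°cell = +0.85 − (−0.35) = +1.20 V; the balanced reaction transfers n = 2 electrons.
The reaction quotient is [Tl⁺(aq)]^2 / [Hg²⁺(aq)] = 0.00664; by Nernst, E = +1.20 − (0.072/2)(−2.178) = +1.2784 V.
Then ΔG = −nFE = −2 × 96485 × +1.2784 J/mol = −247 kJ/mol.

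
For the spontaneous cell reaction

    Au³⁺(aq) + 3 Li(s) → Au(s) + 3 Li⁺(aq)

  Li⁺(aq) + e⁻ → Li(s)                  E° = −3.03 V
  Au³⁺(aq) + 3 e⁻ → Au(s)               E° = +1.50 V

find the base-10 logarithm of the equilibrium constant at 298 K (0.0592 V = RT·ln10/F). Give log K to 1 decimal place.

The Au³⁺/Au couple is reduced (cathode); E°cell = +1.50 − (−3.03) = +4.53 V with n = 3.
At equilibrium E = 0, so log K = nE°cell / 0.0592 = (3)(+4.53) / 0.0592 = 229.6.

log K = 229.6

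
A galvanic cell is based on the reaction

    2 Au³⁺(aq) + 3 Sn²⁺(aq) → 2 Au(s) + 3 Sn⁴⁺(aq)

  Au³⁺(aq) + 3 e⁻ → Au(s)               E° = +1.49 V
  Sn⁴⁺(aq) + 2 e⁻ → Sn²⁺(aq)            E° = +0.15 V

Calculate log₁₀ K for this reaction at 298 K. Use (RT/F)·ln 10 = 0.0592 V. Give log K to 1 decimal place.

log K = 135.8

The Au³⁺/Au couple is reduced (cathode); E°cell = +1.49 − (+0.15) = +1.34 V with n = 6.
At equilibrium E = 0, so log K = nE°cell / 0.0592 = (6)(+1.34) / 0.0592 = 135.8.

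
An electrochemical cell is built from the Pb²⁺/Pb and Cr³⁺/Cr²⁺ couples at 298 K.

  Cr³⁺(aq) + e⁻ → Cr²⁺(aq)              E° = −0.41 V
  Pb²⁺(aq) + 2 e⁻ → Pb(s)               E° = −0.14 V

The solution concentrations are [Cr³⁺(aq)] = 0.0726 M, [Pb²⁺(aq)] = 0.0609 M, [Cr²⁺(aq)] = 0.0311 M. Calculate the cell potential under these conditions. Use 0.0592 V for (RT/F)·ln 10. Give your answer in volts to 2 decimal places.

Pb²⁺/Pb is reduced (cathode, E° = −0.14 V) and Cr³⁺/Cr²⁺ is oxidized (anode).
E°cell = −0.14 − (−0.41) = +0.27 V, with n = 2 electrons transferred.
For the overall reaction Pb²⁺(aq) + 2 Cr²⁺(aq) → Pb(s) + 2 Cr³⁺(aq), Q = [Cr³⁺(aq)]^2 / ([Pb²⁺(aq)]·[Cr²⁺(aq)]^2) = 89.5, giving log Q = 1.952.
By the Nernst equation, E = +0.27 − (0.0592/2)·(1.952) = +0.21 V.

+0.21 V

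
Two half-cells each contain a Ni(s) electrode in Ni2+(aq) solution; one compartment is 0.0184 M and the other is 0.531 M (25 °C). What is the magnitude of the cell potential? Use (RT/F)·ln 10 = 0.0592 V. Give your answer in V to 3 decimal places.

0.043 V

For a concentration cell E°cell = 0, since both electrodes use the same couple.
The compartment with the higher Ni2+(aq) concentration (0.531 M) acts as the cathode; ions are reduced there and produced at the dilute (0.0184 M) anode.
With n = 2, Ecell = −(0.0592/2)·log([dilute]/[conc]) = −(0.0592/2)·log(0.0184/0.531) = +0.043 V.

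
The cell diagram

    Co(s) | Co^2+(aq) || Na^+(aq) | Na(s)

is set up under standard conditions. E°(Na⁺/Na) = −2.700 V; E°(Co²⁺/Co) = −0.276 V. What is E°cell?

−2.424 V

By convention the left-hand electrode in cell notation is the anode (oxidation) and the right-hand electrode is the cathode (reduction).
E°cell = E°(right) − E°(left) = −2.700 − (−0.276) = −2.424 V.
The negative sign shows that, as written, the cell would require an external voltage to drive the reaction.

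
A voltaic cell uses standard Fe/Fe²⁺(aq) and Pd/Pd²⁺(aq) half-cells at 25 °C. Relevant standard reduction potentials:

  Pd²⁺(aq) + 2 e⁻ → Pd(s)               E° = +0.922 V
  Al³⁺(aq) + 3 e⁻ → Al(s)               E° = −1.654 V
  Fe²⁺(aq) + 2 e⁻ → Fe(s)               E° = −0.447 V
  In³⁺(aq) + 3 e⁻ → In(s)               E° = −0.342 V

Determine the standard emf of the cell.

The Pd²⁺/Pd couple has the higher E°, so Pd ion is reduced (cathode) and Fe is oxidized (anode).
E°cell = E°(cathode) − E°(anode) = +0.922 − (−0.447) = +1.369 V.

+1.369 V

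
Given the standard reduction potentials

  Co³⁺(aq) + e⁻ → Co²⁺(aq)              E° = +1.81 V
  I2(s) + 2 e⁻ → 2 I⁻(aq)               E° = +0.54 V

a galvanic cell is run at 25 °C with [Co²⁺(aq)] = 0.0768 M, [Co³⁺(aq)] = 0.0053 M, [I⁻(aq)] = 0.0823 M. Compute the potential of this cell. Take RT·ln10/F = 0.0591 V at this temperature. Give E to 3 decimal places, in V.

The Co³⁺/Co²⁺ couple has the more positive E°, so it is the cathode; I₂/I⁻ is the anode.
E°cell = E°cat − E°an = +1.81 − (+0.54) = +1.27 V; n = 2.
Balancing gives 2 Co³⁺(aq) + 2 I⁻(aq) → 2 Co²⁺(aq) + I2(s); hence Q = [Co²⁺(aq)]^2 / ([Co³⁺(aq)]^2·[I⁻(aq)]^2) = 3.1×10^4 (log Q = 4.491).
Applying E = E° − (RT ln10/nF)·log Q gives +1.27 − (0.0591/2)(4.491) = +1.137 V.

+1.137 V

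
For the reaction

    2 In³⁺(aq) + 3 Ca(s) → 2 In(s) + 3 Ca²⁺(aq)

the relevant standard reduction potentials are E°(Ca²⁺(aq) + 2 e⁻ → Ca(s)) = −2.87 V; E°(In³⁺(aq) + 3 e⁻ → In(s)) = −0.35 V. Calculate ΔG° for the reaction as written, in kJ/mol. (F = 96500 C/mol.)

In the reaction as written In³⁺(aq) is reduced, so the In³⁺/In couple is the cathode and Ca²⁺/Ca is the anode.
E°cell = −0.35 − (−2.87) = +2.52 V; balancing electrons gives n = 6.
ΔG° = −nFE°cell = −(6)(96500)(+2.52) J/mol = −1459 kJ/mol.

−1459 kJ/mol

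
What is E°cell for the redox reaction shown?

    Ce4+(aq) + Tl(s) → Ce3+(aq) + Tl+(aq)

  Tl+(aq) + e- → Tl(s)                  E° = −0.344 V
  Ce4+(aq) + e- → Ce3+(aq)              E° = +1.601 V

In the reaction as written, Ce4+(aq) is reduced (cathode) and Tl+(aq) is produced by oxidation at the anode.
E°cell = E°(cathode) − E°(anode) = +1.601 − (−0.344) = +1.945 V.

+1.945 V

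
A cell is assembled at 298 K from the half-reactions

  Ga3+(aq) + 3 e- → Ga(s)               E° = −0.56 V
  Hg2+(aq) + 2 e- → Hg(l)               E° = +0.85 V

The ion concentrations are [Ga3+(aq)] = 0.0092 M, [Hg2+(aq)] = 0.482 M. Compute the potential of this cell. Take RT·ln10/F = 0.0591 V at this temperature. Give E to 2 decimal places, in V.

+1.44 V

Hg²⁺/Hg is reduced (cathode, E° = +0.85 V) and Ga³⁺/Ga is oxidized (anode).
E°cell = +0.85 − (−0.56) = +1.41 V, with n = 6 electrons transferred.
Balancing gives 3 Hg2+(aq) + 2 Ga(s) → 3 Hg(l) + 2 Ga3+(aq); hence Q = [Ga3+(aq)]^2 / [Hg2+(aq)]^3 = 0.000756 (log Q = −3.122).
E = E° − (0.0591/n)·log Q = +1.41 − (0.0591/6)(−3.122) = +1.44 V.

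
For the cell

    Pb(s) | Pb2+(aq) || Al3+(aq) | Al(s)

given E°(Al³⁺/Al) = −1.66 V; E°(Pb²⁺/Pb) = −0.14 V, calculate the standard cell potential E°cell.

By convention the left-hand electrode in cell notation is the anode (oxidation) and the right-hand electrode is the cathode (reduction).
E°cell = E°(right) − E°(left) = −1.66 − (−0.14) = −1.52 V.
The negative sign shows that, as written, the cell would require an external voltage to drive the reaction.

−1.52 V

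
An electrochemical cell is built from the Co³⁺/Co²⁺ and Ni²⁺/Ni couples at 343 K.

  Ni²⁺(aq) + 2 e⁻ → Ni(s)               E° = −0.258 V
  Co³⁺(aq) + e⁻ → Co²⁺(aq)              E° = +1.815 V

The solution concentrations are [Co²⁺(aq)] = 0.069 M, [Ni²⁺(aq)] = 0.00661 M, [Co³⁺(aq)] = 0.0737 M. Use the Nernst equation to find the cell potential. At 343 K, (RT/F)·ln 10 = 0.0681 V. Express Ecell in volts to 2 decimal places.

Since E°(Co³⁺/Co²⁺) > E°(Ni²⁺/Ni), Co³⁺/Co²⁺ serves as the cathode.
E°cell = E°cat − E°an = +1.815 − (−0.258) = +2.073 V; n = 2.
The balanced reaction is 2 Co³⁺(aq) + Ni(s) → 2 Co²⁺(aq) + Ni²⁺(aq), so Q = ([Co²⁺(aq)]^2·[Ni²⁺(aq)]) / [Co³⁺(aq)]^2 = 0.00579 and log Q = −2.237.
By the Nernst equation, E = +2.073 − (0.0681/2)·(−2.237) = +2.15 V.

+2.15 V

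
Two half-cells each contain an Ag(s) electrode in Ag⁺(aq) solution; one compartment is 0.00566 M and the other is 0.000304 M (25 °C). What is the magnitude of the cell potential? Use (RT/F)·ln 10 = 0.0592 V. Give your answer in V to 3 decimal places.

For a concentration cell E°cell = 0, since both electrodes use the same couple.
The compartment with the higher Ag⁺(aq) concentration (0.00566 M) acts as the cathode; ions are reduced there and produced at the dilute (0.000304 M) anode.
With n = 1, Ecell = −(0.0592/1)·log([dilute]/[conc]) = −(0.0592/1)·log(0.000304/0.00566) = +0.075 V.

0.075 V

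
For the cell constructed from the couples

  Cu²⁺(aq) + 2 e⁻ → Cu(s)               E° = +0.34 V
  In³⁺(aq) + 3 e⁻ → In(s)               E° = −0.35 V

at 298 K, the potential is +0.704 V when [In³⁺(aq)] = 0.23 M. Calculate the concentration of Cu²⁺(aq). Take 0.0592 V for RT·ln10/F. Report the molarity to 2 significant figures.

1.1 M

Cu²⁺/Cu is the cathode (higher E°); E°cell = +0.34 − (−0.35) = +0.69 V with n = 6.
From the Nernst equation, log Q = n(E° − E)/0.0592 = 6·(+0.69 − (+0.704))/0.0592 = −1.419.
For 3 Cu²⁺(aq) + 2 In(s) → 3 Cu(s) + 2 In³⁺(aq), the reaction quotient is Q = [In³⁺(aq)]^2 / [Cu²⁺(aq)]^3.
Isolating [Cu²⁺(aq)] in Q = 10^{−1.419} yields log [Cu²⁺(aq)] = 0.047, i.e. 1.1 M.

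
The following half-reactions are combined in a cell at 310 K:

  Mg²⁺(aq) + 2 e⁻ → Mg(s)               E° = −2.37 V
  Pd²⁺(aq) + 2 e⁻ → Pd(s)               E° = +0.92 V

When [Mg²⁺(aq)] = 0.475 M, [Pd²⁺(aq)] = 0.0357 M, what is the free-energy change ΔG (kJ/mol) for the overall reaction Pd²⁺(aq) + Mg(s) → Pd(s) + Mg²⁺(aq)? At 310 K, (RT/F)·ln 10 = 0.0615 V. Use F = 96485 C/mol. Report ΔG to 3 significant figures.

With Pd²⁺/Pd reduced at the cathode, E°cell = +0.92 − (−2.37) = +3.29 V and n = 2.
Here Q = [Mg²⁺(aq)] / [Pd²⁺(aq)] = 13.3 (log Q = 1.124), giving E = +3.29 − (0.0615/2)·(1.124) = +3.2554 V.
Then ΔG = −nFE = −2 × 96485 × +3.2554 J/mol = −628 kJ/mol.

−628 kJ/mol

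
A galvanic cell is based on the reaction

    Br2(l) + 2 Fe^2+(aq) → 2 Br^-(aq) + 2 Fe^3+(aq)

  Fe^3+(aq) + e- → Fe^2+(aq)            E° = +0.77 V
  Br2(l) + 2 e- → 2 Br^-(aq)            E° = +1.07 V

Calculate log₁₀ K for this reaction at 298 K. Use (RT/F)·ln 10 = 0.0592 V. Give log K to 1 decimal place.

log K = 10.1

The Br₂/Br⁻ couple is reduced (cathode); E°cell = +1.07 − (+0.77) = +0.30 V with n = 2.
At equilibrium E = 0, so log K = nE°cell / 0.0592 = (2)(+0.30) / 0.0592 = 10.1.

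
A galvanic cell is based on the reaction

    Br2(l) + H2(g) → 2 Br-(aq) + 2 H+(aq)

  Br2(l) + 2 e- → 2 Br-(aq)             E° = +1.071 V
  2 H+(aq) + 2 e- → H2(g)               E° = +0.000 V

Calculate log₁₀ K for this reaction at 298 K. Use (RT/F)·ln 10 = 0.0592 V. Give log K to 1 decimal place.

log K = 36.2

The Br₂/Br⁻ couple is reduced (cathode); E°cell = +1.071 − (+0.000) = +1.071 V with n = 2.
At equilibrium E = 0, so log K = nE°cell / 0.0592 = (2)(+1.071) / 0.0592 = 36.2.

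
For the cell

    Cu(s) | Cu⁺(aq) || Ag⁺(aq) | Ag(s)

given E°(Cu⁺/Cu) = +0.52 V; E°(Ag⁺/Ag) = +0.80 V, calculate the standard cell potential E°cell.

+0.28 V

By convention the left-hand electrode in cell notation is the anode (oxidation) and the right-hand electrode is the cathode (reduction).
E°cell = E°(right) − E°(left) = +0.80 − (+0.52) = +0.28 V.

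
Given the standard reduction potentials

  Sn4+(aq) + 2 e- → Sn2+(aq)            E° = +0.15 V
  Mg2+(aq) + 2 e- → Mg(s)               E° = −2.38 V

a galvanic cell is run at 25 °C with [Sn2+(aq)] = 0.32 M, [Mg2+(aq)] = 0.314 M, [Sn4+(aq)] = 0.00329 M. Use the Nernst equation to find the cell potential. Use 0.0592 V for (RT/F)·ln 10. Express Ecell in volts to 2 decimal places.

The Sn⁴⁺/Sn²⁺ couple has the more positive E°, so it is the cathode; Mg²⁺/Mg is the anode.
The standard potential is +0.15 − (−2.38) = +2.53 V and the balanced reaction transfers n = 2 electrons.
The balanced reaction is Sn4+(aq) + Mg(s) → Sn2+(aq) + Mg2+(aq), so Q = ([Sn2+(aq)]·[Mg2+(aq)]) / [Sn4+(aq)] = 30.5 and log Q = 1.485.
Applying E = E° − (RT ln10/nF)·log Q gives +2.53 − (0.0592/2)(1.485) = +2.49 V.

+2.49 V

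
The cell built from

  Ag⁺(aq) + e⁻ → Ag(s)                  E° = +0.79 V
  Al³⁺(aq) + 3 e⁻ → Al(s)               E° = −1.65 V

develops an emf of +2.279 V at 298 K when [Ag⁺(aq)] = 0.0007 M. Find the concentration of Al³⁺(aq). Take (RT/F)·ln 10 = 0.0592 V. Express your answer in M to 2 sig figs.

With Ag⁺/Ag at the cathode and Al³⁺/Al at the anode, E°cell = +0.79 − (−1.65) = +2.44 V (n = 3).
From the Nernst equation, log Q = n(E° − E)/0.0592 = 3·(+2.44 − (+2.279))/0.0592 = 8.159.
The balanced reaction is 3 Ag⁺(aq) + Al(s) → 3 Ag(s) + Al³⁺(aq), so Q = [Al³⁺(aq)] / [Ag⁺(aq)]^3.
Solving for the unknown gives log [Al³⁺(aq)] = −1.306, so [Al³⁺(aq)] ≈ 0.049 M.

0.049 M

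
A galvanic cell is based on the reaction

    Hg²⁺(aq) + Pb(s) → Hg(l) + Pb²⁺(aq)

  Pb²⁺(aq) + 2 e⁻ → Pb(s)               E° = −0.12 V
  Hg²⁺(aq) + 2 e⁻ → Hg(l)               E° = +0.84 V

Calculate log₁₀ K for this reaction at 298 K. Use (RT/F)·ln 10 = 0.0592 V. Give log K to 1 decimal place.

log K = 32.4

The Hg²⁺/Hg couple is reduced (cathode); E°cell = +0.84 − (−0.12) = +0.96 V with n = 2.
At equilibrium E = 0, so log K = nE°cell / 0.0592 = (2)(+0.96) / 0.0592 = 32.4.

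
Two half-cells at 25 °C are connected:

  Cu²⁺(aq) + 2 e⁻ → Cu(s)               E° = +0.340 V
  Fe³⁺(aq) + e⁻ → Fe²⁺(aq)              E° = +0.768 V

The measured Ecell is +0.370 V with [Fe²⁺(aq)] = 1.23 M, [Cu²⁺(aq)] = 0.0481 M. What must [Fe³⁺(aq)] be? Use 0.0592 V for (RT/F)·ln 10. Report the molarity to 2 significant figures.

0.028 M

Fe³⁺/Fe²⁺ is the cathode (higher E°); E°cell = +0.768 − (+0.340) = +0.428 V with n = 2.
From the Nernst equation, log Q = n(E° − E)/0.0592 = 2·(+0.428 − (+0.370))/0.0592 = 1.959.
For 2 Fe³⁺(aq) + Cu(s) → 2 Fe²⁺(aq) + Cu²⁺(aq), the reaction quotient is Q = ([Fe²⁺(aq)]^2·[Cu²⁺(aq)]) / [Fe³⁺(aq)]^2.
Substituting the known concentrations and solving, log [Fe³⁺(aq)] = −1.549 and [Fe³⁺(aq)] = 0.028 M.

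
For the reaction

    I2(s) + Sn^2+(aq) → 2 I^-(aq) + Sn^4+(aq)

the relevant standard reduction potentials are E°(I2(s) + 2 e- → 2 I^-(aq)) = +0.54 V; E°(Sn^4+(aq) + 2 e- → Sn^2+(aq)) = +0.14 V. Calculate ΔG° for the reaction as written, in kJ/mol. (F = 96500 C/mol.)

In the reaction as written I2(s) is reduced, so the I₂/I⁻ couple is the cathode and Sn⁴⁺/Sn²⁺ is the anode.
E°cell = +0.54 − (+0.14) = +0.40 V; balancing electrons gives n = 2.
ΔG° = −nFE°cell = −(2)(96500)(+0.40) J/mol = −77.2 kJ/mol.

−77.2 kJ/mol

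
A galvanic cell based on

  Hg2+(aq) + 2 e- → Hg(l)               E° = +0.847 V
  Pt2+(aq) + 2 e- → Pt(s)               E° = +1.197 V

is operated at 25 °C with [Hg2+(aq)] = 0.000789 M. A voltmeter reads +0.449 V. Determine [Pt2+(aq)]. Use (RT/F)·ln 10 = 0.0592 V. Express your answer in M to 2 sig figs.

Pt²⁺/Pt is the cathode (higher E°); E°cell = +1.197 − (+0.847) = +0.350 V with n = 2.
Rearranging E = E° − (0.0592/n)·log Q gives log Q = 2(+0.350 − (+0.449))/0.0592 = −3.345.
The balanced reaction is Pt2+(aq) + Hg(l) → Pt(s) + Hg2+(aq), so Q = [Hg2+(aq)] / [Pt2+(aq)].
Solving for the unknown gives log [Pt2+(aq)] = 0.242, so [Pt2+(aq)] ≈ 1.7 M.

1.7 M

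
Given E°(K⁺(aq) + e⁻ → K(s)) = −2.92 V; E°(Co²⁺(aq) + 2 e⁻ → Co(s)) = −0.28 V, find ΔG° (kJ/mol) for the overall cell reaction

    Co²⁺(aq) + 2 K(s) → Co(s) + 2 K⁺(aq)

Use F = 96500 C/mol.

In the reaction as written Co²⁺(aq) is reduced, so the Co²⁺/Co couple is the cathode and K⁺/K is the anode.
E°cell = −0.28 − (−2.92) = +2.64 V; balancing electrons gives n = 2.
ΔG° = −nFE°cell = −(2)(96500)(+2.64) J/mol = −510 kJ/mol.

−510 kJ/mol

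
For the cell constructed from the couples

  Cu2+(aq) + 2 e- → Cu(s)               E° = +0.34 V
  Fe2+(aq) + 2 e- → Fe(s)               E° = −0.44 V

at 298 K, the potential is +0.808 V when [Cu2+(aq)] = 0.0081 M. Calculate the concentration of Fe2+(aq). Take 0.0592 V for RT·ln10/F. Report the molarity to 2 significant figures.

With Cu²⁺/Cu at the cathode and Fe²⁺/Fe at the anode, E°cell = +0.34 − (−0.44) = +0.78 V (n = 2).
Since E = E° − (0.0592/n)·log Q, log Q = n(E° − E)/0.0592 = −0.946.
The balanced reaction is Cu2+(aq) + Fe(s) → Cu(s) + Fe2+(aq), so Q = [Fe2+(aq)] / [Cu2+(aq)].
Solving for the unknown gives log [Fe2+(aq)] = −3.038, so [Fe2+(aq)] ≈ 0.00092 M.

0.00092 M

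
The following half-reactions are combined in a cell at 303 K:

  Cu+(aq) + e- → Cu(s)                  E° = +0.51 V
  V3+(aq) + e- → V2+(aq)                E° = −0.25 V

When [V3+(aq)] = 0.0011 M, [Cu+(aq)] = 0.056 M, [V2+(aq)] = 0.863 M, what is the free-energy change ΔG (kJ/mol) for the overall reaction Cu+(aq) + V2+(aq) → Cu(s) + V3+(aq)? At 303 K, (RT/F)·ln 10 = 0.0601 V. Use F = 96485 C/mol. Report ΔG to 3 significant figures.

The standard cell potential is +0.51 − (−0.25) = +0.76 V, with n = 1 electron in the balanced equation.
The reaction quotient is [V3+(aq)] / ([Cu+(aq)]·[V2+(aq)]) = 0.0228; by Nernst, E = +0.76 − (0.0601/1)(−1.643) = +0.8587 V.
ΔG = −nFE = −(1)(96485)(+0.8587) J/mol = −82.9 kJ/mol.

−82.9 kJ/mol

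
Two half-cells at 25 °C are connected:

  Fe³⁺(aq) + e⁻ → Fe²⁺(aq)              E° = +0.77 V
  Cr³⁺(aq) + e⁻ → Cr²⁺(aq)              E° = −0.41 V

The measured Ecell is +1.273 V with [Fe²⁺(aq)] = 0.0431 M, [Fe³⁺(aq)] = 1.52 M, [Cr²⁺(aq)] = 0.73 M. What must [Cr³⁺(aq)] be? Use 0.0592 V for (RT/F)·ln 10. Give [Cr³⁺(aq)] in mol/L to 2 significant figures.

With Fe³⁺/Fe²⁺ at the cathode and Cr³⁺/Cr²⁺ at the anode, E°cell = +0.77 − (−0.41) = +1.18 V (n = 1).
From the Nernst equation, log Q = n(E° − E)/0.0592 = 1·(+1.18 − (+1.273))/0.0592 = −1.571.
For Fe³⁺(aq) + Cr²⁺(aq) → Fe²⁺(aq) + Cr³⁺(aq), the reaction quotient is Q = ([Fe²⁺(aq)]·[Cr³⁺(aq)]) / ([Fe³⁺(aq)]·[Cr²⁺(aq)]).
Isolating [Cr³⁺(aq)] in Q = 10^{−1.571} yields log [Cr³⁺(aq)] = −0.160, i.e. 0.69 M.

0.69 M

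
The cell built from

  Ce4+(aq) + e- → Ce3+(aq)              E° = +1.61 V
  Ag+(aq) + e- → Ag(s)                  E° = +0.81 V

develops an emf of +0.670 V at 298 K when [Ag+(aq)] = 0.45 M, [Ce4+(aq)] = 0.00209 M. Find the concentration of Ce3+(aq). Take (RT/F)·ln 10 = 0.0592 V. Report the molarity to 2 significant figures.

The Ce⁴⁺/Ce³⁺ couple has the larger reduction potential, so it is the cathode: E°cell = +1.61 − (+0.81) = +0.80 V and n = 1.
Since E = E° − (0.0592/n)·log Q, log Q = n(E° − E)/0.0592 = 2.196.
For Ce4+(aq) + Ag(s) → Ce3+(aq) + Ag+(aq), the reaction quotient is Q = ([Ce3+(aq)]·[Ag+(aq)]) / [Ce4+(aq)].
Isolating [Ce3+(aq)] in Q = 10^{2.196} yields log [Ce3+(aq)] = −0.137, i.e. 0.73 M.

0.73 M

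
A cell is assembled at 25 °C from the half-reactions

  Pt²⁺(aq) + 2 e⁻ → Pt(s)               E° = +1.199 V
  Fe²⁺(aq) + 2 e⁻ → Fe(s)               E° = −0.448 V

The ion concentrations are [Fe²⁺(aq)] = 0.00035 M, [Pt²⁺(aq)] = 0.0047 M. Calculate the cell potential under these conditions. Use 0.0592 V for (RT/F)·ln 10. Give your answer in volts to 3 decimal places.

+1.680 V

Since E°(Pt²⁺/Pt) > E°(Fe²⁺/Fe), Pt²⁺/Pt serves as the cathode.
E°cell = +1.199 − (−0.448) = +1.647 V, with n = 2 electrons transferred.
The balanced reaction is Pt²⁺(aq) + Fe(s) → Pt(s) + Fe²⁺(aq), so Q = [Fe²⁺(aq)] / [Pt²⁺(aq)] = 0.0745 and log Q = −1.128.
By the Nernst equation, E = +1.647 − (0.0592/2)·(−1.128) = +1.680 V.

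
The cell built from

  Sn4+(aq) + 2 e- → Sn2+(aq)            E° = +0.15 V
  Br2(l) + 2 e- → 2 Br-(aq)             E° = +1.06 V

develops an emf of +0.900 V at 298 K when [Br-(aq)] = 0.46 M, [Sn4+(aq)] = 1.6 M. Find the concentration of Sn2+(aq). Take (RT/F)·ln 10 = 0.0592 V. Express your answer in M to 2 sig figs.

The Br₂/Br⁻ couple has the larger reduction potential, so it is the cathode: E°cell = +1.06 − (+0.15) = +0.91 V and n = 2.
Rearranging E = E° − (0.0592/n)·log Q gives log Q = 2(+0.91 − (+0.900))/0.0592 = 0.338.
The balanced reaction is Br2(l) + Sn2+(aq) → 2 Br-(aq) + Sn4+(aq), so Q = ([Br-(aq)]^2·[Sn4+(aq)]) / [Sn2+(aq)].
Substituting the known concentrations and solving, log [Sn2+(aq)] = −0.808 and [Sn2+(aq)] = 0.16 M.

0.16 M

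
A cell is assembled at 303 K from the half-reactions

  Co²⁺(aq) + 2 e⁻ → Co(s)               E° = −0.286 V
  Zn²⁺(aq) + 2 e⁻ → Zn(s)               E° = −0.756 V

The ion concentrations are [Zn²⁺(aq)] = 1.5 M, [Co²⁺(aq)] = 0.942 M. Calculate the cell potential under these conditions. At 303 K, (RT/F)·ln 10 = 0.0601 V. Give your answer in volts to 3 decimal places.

+0.464 V

Since E°(Co²⁺/Co) > E°(Zn²⁺/Zn), Co²⁺/Co serves as the cathode.
E°cell = E°cat − E°an = −0.286 − (−0.756) = +0.470 V; n = 2.
For the overall reaction Co²⁺(aq) + Zn(s) → Co(s) + Zn²⁺(aq), Q = [Zn²⁺(aq)] / [Co²⁺(aq)] = 1.59, giving log Q = 0.202.
By the Nernst equation, E = +0.470 − (0.0601/2)·(0.202) = +0.464 V.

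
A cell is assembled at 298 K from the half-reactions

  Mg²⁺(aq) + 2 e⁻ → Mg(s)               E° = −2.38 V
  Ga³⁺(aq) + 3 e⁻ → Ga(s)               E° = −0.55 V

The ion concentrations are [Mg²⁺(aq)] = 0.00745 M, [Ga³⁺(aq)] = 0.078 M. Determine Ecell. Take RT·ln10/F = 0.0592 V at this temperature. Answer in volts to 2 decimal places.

+1.87 V

The Ga³⁺/Ga couple has the more positive E°, so it is the cathode; Mg²⁺/Mg is the anode.
E°cell = E°cat − E°an = −0.55 − (−2.38) = +1.83 V; n = 6.
Balancing gives 2 Ga³⁺(aq) + 3 Mg(s) → 2 Ga(s) + 3 Mg²⁺(aq); hence Q = [Mg²⁺(aq)]^3 / [Ga³⁺(aq)]^2 = 6.8×10^−5 (log Q = −4.168).
E = E° − (0.0592/n)·log Q = +1.83 − (0.0592/6)(−4.168) = +1.87 V.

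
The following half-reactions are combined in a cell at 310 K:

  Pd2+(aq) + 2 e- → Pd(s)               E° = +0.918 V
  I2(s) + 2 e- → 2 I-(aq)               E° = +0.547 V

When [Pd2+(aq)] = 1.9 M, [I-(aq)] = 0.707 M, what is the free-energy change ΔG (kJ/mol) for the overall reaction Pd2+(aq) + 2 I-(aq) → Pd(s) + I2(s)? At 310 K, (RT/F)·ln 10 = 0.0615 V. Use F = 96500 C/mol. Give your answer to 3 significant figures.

E°cell = +0.918 − (+0.547) = +0.371 V; the balanced reaction transfers n = 2 electrons.
Q = 1 / ([Pd2+(aq)]·[I-(aq)]^2) = 1.05, so log Q = 0.022 and E = +0.371 − (0.0615/2)(0.022) = +0.3703 V.
Then ΔG = −nFE = −2 × 96500 × +0.3703 J/mol = −71.5 kJ/mol.

−71.5 kJ/mol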